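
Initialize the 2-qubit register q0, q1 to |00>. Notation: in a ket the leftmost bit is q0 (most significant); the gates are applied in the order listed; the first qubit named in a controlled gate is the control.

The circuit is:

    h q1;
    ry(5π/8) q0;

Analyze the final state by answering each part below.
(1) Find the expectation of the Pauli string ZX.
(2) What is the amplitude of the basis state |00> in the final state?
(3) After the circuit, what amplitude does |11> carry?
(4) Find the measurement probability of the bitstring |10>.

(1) In the final state, ZX has expectation -sqrt(2 - sqrt(2))/2.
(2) The amplitude on |00> is sqrt(2)*cos(5*pi/16)/2.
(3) The final state's coefficient on |11> equals sqrt(2)*sin(5*pi/16)/2.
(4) Outcome |10> occurs with probability sqrt(2 - sqrt(2))/8 + 1/4.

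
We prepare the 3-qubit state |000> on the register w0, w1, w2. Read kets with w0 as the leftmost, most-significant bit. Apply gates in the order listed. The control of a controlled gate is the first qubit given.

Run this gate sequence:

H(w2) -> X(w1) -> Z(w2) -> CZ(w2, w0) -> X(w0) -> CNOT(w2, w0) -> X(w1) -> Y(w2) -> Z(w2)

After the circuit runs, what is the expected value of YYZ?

In the final state, YYZ has expectation 0.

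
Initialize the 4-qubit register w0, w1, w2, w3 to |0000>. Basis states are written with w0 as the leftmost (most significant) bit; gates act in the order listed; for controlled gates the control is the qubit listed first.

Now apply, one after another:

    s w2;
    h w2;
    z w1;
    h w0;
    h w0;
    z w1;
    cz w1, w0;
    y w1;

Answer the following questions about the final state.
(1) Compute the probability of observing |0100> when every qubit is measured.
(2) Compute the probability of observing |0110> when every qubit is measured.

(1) Outcome |0100> occurs with probability 1/2. Key observation: gates 3-6 undo each other exactly, leaving only the rest of the circuit to track.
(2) The probability of measuring |0110> is 1/2.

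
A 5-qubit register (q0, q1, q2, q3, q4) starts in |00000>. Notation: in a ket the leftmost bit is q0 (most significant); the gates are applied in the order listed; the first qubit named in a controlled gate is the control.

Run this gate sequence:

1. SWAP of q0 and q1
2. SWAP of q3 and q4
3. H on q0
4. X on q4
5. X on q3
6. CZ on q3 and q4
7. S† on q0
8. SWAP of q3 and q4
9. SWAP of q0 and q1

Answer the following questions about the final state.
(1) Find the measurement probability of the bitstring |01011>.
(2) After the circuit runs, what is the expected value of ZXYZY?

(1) The probability of measuring |01011> is 1/2.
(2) The observable ZXYZY averages to 0.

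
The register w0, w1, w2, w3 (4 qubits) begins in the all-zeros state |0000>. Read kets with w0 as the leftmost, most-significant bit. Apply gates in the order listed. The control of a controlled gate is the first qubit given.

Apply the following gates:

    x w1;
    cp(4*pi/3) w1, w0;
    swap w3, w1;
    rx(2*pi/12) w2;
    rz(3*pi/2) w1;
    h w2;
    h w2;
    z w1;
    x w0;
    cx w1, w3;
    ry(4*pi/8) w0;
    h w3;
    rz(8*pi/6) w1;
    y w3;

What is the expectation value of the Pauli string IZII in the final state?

In the final state, IZII has expectation 1.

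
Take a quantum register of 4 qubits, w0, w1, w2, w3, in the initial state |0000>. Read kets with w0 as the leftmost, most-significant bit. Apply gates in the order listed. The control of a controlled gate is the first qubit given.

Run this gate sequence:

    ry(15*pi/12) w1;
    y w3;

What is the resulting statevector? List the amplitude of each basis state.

The resulting statevector has amplitude -I*sqrt(2 - sqrt(2))/2 on |0001>, I*sqrt(sqrt(2) + 2)/2 on |0101>, and 0 on every other basis state.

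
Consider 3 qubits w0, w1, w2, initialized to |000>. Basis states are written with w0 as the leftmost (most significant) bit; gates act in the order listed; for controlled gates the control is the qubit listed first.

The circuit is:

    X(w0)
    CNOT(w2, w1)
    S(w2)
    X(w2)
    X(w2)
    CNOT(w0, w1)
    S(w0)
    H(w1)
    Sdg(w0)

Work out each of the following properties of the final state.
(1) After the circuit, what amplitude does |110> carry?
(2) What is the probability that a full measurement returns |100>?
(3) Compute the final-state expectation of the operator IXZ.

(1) The final state's coefficient on |110> equals -sqrt(2)/2. Key observation: gates 4-5 undo each other exactly, leaving only the rest of the circuit to track.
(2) Outcome |100> occurs with probability 1/2.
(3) In the final state, IXZ has expectation -1.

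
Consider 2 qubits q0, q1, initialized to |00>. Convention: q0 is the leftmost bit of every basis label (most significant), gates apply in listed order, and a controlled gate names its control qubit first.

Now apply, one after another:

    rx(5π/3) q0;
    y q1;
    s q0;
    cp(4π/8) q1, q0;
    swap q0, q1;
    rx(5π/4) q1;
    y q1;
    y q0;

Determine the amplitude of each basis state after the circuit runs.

After the circuit, the state carries amplitude -sqrt(2 - sqrt(2))/4 + sqrt(3*sqrt(2) + 6)/4 on |00>, I*sqrt(6 - 3*sqrt(2))/4 + I*sqrt(sqrt(2) + 2)/4 on |01>, 0 on |10>, 0 on |11>.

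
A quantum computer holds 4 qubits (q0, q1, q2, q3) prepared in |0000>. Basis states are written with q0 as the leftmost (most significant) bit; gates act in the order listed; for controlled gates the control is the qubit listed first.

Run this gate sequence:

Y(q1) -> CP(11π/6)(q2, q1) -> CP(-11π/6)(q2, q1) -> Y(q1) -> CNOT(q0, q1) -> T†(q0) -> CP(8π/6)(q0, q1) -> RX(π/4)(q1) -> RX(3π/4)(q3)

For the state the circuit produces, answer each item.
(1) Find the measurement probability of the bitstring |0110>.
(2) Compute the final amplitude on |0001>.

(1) The probability of measuring |0110> is 0. Key observation: steps 1-4 multiply out to the identity, so the circuit reduces to the remaining gates.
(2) |0001> carries amplitude I*(-2 - sqrt(2))/4 in the final state.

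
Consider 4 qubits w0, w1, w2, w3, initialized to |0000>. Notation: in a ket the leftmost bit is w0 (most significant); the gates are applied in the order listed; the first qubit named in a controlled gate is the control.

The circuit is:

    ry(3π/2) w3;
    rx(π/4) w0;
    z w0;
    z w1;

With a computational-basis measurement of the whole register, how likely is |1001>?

The probability of measuring |1001> is 1/4 - sqrt(2)/8.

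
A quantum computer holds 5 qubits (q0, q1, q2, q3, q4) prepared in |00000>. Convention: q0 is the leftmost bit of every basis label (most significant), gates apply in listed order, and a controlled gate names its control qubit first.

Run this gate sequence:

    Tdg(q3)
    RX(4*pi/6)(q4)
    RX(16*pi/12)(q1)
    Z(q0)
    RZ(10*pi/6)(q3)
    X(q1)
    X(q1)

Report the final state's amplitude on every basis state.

The final amplitudes are exp(I*pi/6)/4 on |00000>, -sqrt(3)*exp(2*I*pi/3)/4 on |00001>, sqrt(3)*exp(2*I*pi/3)/4 on |01000>, 3*exp(I*pi/6)/4 on |01001>, and 0 on every other basis state. Key observation: steps 6-7 multiply out to the identity, so the circuit reduces to the remaining gates.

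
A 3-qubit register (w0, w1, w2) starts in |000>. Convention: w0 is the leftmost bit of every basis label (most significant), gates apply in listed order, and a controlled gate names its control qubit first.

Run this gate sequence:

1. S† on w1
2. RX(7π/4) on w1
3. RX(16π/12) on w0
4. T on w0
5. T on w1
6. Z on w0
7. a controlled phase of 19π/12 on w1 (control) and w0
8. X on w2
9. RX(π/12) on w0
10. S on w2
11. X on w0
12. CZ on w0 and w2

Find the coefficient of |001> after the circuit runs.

The final state's coefficient on |001> equals -sqrt(6)/16 + sqrt(2)/16 + 1/8 + sqrt(6)*exp(I*pi/4)/16 + 3*sqrt(2)*exp(I*pi/4)/16 + 3*exp(I*pi/4)/8.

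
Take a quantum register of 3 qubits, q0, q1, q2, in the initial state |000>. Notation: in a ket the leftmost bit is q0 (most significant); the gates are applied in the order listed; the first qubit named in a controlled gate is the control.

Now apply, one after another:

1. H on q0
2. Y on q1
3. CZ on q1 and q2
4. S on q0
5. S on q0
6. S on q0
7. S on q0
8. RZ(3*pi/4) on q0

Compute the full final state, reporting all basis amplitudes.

After the circuit, the state carries amplitude sqrt(2)*exp(I*pi/8)/2 on |010>, sqrt(2)*exp(7*I*pi/8)/2 on |110>, and 0 on every other basis state. Key observation: the block from step 4 through step 7 cancels to the identity and can be dropped.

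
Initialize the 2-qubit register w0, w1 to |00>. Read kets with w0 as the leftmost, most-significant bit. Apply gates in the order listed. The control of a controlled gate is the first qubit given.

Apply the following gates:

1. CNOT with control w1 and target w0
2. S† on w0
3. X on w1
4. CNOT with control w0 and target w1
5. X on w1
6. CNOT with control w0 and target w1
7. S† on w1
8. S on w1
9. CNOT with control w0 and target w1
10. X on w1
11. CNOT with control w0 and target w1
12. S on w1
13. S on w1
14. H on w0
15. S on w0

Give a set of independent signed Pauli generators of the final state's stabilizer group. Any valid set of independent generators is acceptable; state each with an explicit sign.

One valid set of independent stabilizer generators is +YI, -IZ (any independent generating set of the same group is equally correct). Key observation: gates 4-11 undo each other exactly, leaving only the rest of the circuit to track.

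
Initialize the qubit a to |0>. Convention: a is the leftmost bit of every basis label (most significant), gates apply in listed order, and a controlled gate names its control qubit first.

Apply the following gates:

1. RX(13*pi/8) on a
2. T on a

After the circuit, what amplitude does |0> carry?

|0> carries amplitude -cos(3*pi/16) in the final state.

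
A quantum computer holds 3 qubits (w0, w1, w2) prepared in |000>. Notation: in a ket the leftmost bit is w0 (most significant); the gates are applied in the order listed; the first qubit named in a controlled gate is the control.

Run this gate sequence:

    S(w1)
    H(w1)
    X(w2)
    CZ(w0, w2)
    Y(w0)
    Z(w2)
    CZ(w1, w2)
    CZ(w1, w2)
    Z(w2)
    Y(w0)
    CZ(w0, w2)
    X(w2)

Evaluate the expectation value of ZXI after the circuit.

The expectation value of ZXI is 1. Key observation: the block from step 4 through step 11 cancels to the identity and can be dropped.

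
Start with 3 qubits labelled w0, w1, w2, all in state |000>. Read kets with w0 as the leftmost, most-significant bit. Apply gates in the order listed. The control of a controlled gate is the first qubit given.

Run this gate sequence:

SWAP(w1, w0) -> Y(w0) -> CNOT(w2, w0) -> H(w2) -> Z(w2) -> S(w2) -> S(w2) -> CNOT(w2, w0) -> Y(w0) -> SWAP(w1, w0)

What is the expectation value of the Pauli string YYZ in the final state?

The expectation value of YYZ is 0.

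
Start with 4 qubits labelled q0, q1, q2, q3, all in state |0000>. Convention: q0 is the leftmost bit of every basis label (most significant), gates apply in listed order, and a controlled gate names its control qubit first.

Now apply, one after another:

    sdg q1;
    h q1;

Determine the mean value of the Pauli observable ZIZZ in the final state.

In the final state, ZIZZ has expectation 1.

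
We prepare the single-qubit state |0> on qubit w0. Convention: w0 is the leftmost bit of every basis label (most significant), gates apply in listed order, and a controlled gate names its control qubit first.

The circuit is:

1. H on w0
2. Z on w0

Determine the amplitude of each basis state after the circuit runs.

The final amplitudes are sqrt(2)/2 on |0>, -sqrt(2)/2 on |1>.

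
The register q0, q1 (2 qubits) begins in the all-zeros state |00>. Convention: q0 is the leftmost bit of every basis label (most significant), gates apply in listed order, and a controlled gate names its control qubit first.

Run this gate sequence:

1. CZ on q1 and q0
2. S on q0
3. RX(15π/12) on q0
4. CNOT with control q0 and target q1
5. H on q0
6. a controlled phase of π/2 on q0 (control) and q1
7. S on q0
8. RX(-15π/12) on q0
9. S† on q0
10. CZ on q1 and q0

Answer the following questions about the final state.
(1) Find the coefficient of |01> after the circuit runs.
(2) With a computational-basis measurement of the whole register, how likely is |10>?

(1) The amplitude on |01> is 1/4 + sqrt(2)/4 + I/4.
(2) Outcome |10> occurs with probability 3/8 - sqrt(2)/4.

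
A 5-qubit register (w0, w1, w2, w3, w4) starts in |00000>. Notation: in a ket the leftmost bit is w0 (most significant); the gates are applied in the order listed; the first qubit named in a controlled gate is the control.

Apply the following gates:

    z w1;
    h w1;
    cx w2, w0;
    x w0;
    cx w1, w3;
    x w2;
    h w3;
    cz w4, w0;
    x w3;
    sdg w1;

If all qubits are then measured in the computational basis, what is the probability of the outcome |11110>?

A full measurement returns |11110> with probability 1/4.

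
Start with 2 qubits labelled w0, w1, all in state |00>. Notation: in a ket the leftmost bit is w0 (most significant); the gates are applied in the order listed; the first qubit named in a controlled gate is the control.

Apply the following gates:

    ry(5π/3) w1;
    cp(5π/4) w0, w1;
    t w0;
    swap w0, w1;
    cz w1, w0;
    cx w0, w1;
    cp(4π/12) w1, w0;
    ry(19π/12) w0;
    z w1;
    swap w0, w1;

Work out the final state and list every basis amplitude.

After the circuit, the state carries amplitude 3*sqrt(2 - sqrt(2))/8 + sqrt(3*sqrt(2) + 6)/8 on |00>, -3*sqrt(sqrt(2) + 2)/8 + sqrt(6 - 3*sqrt(2))/8 on |01>, (-sqrt(2 - sqrt(2))/8 + sqrt(3*sqrt(2) + 6)/8)*exp(I*pi/3) on |10>, (sqrt(6 - 3*sqrt(2))/8 + sqrt(sqrt(2) + 2)/8)*exp(I*pi/3) on |11>.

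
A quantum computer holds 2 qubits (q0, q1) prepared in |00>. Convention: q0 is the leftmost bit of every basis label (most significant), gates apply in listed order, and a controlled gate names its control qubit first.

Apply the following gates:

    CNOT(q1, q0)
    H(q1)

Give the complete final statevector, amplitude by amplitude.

The final amplitudes are sqrt(2)/2 on |00>, sqrt(2)/2 on |01>, 0 on |10>, 0 on |11>.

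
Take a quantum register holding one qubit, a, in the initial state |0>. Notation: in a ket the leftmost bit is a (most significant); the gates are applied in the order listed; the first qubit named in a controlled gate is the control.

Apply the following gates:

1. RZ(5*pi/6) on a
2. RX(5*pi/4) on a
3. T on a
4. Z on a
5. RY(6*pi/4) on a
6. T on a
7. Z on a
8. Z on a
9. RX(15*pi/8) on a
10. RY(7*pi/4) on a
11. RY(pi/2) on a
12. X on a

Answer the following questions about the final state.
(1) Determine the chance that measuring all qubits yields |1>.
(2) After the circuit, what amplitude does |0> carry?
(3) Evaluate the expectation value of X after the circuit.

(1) A full measurement returns |1> with probability -sqrt(2)*sqrt(1/2 - sqrt(2)/4)*sqrt(sqrt(2)/4 + 1/2)*cos(pi/16)**2/4 - sqrt(2)*sqrt(1/2 - sqrt(2)/4)*sqrt(sqrt(2)/4 + 1/2)*sin(pi/16)**2/4 + sin(pi/16)**2/2 + sin(pi/16)*cos(pi/16)/4 + cos(pi/16)**2/2 - exp(I*pi/4)*cos(pi/16)**2/8 - I*exp(I*pi/4)*cos(pi/16)**2/8 - sqrt(2)*I*sqrt(1/2 - sqrt(2)/4)*sqrt(sqrt(2)/4 + 1/2)*exp(-I*pi/4)*sin(pi/16)*cos(pi/16)/2 - exp(I*pi/4)*sin(pi/16)**2/8 - I*exp(-I*pi/4)*sin(pi/16)**2/8 - exp(-I*pi/4)*sin(pi/16)**2/8 + I*exp(I*pi/4)*sin(pi/16)**2/8 + sqrt(2)*I*sqrt(1/2 - sqrt(2)/4)*sqrt(sqrt(2)/4 + 1/2)*exp(I*pi/4)*sin(pi/16)*cos(pi/16)/2 - exp(-I*pi/4)*cos(pi/16)**2/8 + I*exp(-I*pi/4)*cos(pi/16)**2/8.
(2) |0> carries amplitude -I*exp(I*pi/12)*cos(pi/16)/4 - I*exp(-I*pi/6)*cos(pi/16)/4 + sqrt(2)*exp(-5*I*pi/12)*cos(pi/16)/8 + sqrt(1/2 - sqrt(2)/4)*sqrt(sqrt(2)/4 + 1/2)*exp(-5*I*pi/12)*cos(pi/16)/2 - sqrt(2)*I*exp(I*pi/12)*cos(pi/16)/8 - I*sqrt(1/2 - sqrt(2)/4)*sqrt(sqrt(2)/4 + 1/2)*exp(I*pi/12)*cos(pi/16)/2 - sqrt(2)*I*exp(-I*pi/6)*cos(pi/16)/8 + sqrt(2)*exp(-I*pi/6)*cos(pi/16)/8 - sqrt(2)*I*exp(-I*pi/6)*sin(pi/16)/8 - I*sqrt(1/2 - sqrt(2)/4)*sqrt(sqrt(2)/4 + 1/2)*exp(-I*pi/6)*sin(pi/16)/2 + exp(-I*pi/6)*sin(pi/16)/4 + sqrt(2)*exp(-I*pi/6)*sin(pi/16)/8 + sqrt(1/2 - sqrt(2)/4)*sqrt(sqrt(2)/4 + 1/2)*exp(-I*pi/6)*sin(pi/16)/2 - sqrt(1/2 - sqrt(2)/4)*sqrt(sqrt(2)/4 + 1/2)*exp(I*pi/12)*sin(pi/16)/2 - sqrt(2)*I*exp(-5*I*pi/12)*sin(pi/16)/8 + sqrt(2)*exp(I*pi/12)*sin(pi/16)/8 + I*sqrt(1/2 - sqrt(2)/4)*sqrt(sqrt(2)/4 + 1/2)*exp(-5*I*pi/12)*sin(pi/16)/2 + exp(I*pi/12)*sin(pi/16)/4 + I*exp(-5*I*pi/12)*sin(pi/16)/4 + I*exp(-I*pi/6)*sin(pi/16)/4 - sqrt(1/2 - sqrt(2)/4)*sqrt(sqrt(2)/4 + 1/2)*exp(-I*pi/6)*cos(pi/16)/2 - exp(-I*pi/6)*cos(pi/16)/4 + I*sqrt(1/2 - sqrt(2)/4)*sqrt(sqrt(2)/4 + 1/2)*exp(-I*pi/6)*cos(pi/16)/2 - exp(-5*I*pi/12)*cos(pi/16)/4 in the final state.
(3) The expectation value of X is sin(pi/16)**2/4 + sqrt(2)*sqrt(1/2 - sqrt(2)/4)*sqrt(sqrt(2)/4 + 1/2)*sin(pi/16)*cos(pi/16) + cos(pi/16)**2/4 + sqrt(2)*sqrt(1/2 - sqrt(2)/4)*sqrt(sqrt(2)/4 + 1/2)*exp(-I*pi/4)*cos(pi/16)**2/2 - sqrt(2)*I*sqrt(1/2 - sqrt(2)/4)*sqrt(sqrt(2)/4 + 1/2)*exp(I*pi/4)*cos(pi/16)**2/2 - I*exp(-I*pi/4)*sin(pi/16)*cos(pi/16)/2 - sqrt(2)*I*sqrt(1/2 - sqrt(2)/4)*sqrt(sqrt(2)/4 + 1/2)*exp(-I*pi/4)*sin(pi/16)**2/2 + sqrt(2)*sqrt(1/2 - sqrt(2)/4)*sqrt(sqrt(2)/4 + 1/2)*exp(-I*pi/4)*sin(pi/16)**2/2 + sqrt(2)*I*sqrt(1/2 - sqrt(2)/4)*sqrt(sqrt(2)/4 + 1/2)*exp(I*pi/4)*sin(pi/16)**2/2 + sqrt(2)*sqrt(1/2 - sqrt(2)/4)*sqrt(sqrt(2)/4 + 1/2)*exp(I*pi/4)*sin(pi/16)**2/2 + I*exp(I*pi/4)*sin(pi/16)*cos(pi/16)/2 + sqrt(2)*sqrt(1/2 - sqrt(2)/4)*sqrt(sqrt(2)/4 + 1/2)*exp(I*pi/4)*cos(pi/16)**2/2 + sqrt(2)*I*sqrt(1/2 - sqrt(2)/4)*sqrt(sqrt(2)/4 + 1/2)*exp(-I*pi/4)*cos(pi/16)**2/2.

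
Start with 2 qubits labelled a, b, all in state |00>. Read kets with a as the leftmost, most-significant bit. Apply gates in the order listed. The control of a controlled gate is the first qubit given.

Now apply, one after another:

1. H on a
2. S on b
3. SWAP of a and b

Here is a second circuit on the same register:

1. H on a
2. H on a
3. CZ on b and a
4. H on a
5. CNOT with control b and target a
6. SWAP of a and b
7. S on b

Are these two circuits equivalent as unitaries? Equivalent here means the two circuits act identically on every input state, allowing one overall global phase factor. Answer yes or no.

No, they are not equivalent — no single phase factor reconciles the two unitaries.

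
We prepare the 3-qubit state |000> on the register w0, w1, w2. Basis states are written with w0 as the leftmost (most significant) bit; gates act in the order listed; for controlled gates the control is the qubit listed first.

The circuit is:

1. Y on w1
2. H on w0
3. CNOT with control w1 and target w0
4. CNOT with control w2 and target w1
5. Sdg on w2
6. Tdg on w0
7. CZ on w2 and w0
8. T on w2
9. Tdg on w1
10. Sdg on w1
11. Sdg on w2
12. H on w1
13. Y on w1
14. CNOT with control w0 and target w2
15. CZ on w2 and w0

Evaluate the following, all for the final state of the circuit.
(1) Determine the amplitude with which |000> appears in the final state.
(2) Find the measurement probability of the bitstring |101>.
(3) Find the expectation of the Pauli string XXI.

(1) The amplitude on |000> is exp(I*pi/4)/2.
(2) A full measurement returns |101> with probability 1/4.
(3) The expectation value of XXI is 0.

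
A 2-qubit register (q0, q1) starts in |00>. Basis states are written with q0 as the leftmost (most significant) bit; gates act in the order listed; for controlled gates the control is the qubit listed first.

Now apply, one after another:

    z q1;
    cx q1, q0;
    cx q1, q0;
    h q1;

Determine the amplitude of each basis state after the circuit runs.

The resulting statevector has amplitude sqrt(2)/2 on |00>, sqrt(2)/2 on |01>, 0 on |10>, 0 on |11>. Key observation: the block from step 2 through step 3 cancels to the identity and can be dropped.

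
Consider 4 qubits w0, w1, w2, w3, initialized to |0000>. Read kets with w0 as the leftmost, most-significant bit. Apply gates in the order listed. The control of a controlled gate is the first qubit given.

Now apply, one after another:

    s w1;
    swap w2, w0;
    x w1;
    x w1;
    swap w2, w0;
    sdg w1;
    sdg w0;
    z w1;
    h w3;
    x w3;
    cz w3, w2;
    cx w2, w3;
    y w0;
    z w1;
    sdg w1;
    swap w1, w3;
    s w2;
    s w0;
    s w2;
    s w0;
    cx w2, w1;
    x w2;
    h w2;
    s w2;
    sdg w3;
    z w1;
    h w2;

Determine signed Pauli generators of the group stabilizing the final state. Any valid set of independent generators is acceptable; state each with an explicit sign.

The final state is stabilized by the group generated by -IXII, +IIYI, -ZIII, +IIIZ; other independent generating sets are equally valid.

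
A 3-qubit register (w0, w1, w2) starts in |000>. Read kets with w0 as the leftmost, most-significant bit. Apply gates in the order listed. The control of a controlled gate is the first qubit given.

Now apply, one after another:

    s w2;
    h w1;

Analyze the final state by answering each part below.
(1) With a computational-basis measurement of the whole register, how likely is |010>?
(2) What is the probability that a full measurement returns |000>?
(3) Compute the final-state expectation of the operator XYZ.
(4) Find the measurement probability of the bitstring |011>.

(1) Outcome |010> occurs with probability 1/2.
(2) A full measurement returns |000> with probability 1/2.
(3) The observable XYZ averages to 0.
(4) Outcome |011> occurs with probability 0.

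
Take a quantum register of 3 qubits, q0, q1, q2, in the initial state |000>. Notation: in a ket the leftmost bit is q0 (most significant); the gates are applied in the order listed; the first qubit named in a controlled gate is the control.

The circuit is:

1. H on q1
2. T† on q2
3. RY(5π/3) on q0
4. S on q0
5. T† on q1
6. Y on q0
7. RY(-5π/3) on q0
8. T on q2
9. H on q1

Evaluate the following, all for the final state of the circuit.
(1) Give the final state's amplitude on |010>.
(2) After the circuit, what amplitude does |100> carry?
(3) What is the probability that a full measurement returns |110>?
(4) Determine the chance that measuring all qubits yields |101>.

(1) |010> carries amplitude sqrt(3)*(-1 - I - exp(3*I*pi/4) + exp(I*pi/4))/8 in the final state.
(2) The final state's coefficient on |100> equals -1/8 + exp(3*I*pi/4)/8 + 3*exp(I*pi/4)/8 + 3*I/8.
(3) A full measurement returns |110> with probability 5/16 - 5*sqrt(2)/32.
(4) Outcome |101> occurs with probability 0.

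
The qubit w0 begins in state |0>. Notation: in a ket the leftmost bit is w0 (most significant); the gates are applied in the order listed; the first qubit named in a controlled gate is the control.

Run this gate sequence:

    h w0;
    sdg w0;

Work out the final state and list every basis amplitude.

After the circuit, the state carries amplitude sqrt(2)/2 on |0>, -sqrt(2)*I/2 on |1>.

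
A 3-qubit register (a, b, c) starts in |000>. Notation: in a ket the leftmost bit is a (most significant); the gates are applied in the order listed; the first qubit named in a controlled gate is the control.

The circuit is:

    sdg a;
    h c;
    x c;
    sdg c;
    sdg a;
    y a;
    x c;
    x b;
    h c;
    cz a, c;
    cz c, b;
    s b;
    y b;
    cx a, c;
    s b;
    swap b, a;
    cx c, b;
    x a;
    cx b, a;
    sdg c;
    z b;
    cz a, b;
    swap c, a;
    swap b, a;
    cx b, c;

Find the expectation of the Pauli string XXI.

In the final state, XXI has expectation -1.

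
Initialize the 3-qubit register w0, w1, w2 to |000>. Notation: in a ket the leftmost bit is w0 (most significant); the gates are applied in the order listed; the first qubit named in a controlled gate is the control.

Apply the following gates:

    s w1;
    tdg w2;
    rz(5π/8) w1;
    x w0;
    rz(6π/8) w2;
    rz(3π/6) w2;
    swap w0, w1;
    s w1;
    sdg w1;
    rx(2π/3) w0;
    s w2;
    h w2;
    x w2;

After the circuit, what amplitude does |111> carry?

The final state's coefficient on |111> equals sqrt(6)*exp(9*I*pi/16)/4. Key observation: the block from step 8 through step 9 cancels to the identity and can be dropped.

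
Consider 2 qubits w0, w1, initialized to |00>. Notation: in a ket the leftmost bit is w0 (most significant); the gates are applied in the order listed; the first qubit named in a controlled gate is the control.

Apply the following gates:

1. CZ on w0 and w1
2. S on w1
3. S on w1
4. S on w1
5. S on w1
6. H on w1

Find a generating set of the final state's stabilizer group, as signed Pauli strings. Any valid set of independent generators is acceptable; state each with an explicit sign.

One valid set of independent stabilizer generators is +IX, +ZI (any independent generating set of the same group is equally correct). Key observation: the block from step 2 through step 5 cancels to the identity and can be dropped.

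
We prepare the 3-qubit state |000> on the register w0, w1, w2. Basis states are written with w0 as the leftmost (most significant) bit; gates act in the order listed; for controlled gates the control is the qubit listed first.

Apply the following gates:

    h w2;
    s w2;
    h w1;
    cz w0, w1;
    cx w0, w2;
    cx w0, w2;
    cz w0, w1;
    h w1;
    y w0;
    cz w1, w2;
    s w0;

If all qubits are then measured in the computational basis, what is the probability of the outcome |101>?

A full measurement returns |101> with probability 1/2. Key observation: gates 3-8 undo each other exactly, leaving only the rest of the circuit to track.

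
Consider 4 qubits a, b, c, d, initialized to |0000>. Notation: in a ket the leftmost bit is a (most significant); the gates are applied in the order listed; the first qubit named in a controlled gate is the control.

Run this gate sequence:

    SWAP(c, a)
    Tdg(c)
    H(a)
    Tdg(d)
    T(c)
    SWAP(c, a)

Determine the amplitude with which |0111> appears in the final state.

|0111> carries amplitude 0 in the final state.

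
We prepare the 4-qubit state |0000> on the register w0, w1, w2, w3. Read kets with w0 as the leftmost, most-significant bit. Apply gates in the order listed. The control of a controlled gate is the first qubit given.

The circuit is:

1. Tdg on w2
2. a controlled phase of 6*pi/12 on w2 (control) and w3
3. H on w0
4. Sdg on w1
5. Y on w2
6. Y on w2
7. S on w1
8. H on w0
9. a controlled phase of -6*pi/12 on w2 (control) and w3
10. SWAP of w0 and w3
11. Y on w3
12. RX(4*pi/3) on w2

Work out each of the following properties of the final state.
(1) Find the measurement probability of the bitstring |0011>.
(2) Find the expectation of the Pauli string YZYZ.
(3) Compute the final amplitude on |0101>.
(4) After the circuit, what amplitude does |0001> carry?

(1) The probability of measuring |0011> is 3/4. Key observation: steps 2-9 multiply out to the identity, so the circuit reduces to the remaining gates.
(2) The expectation value of YZYZ is 0.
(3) |0101> carries amplitude 0 in the final state.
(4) |0001> carries amplitude -I/2 in the final state.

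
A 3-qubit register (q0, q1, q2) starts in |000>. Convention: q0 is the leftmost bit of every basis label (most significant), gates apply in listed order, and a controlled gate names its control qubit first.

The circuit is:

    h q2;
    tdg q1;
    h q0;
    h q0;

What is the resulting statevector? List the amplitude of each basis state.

The final amplitudes are sqrt(2)/2 on |000>, sqrt(2)/2 on |001>, and 0 on every other basis state. Key observation: the block from step 3 through step 4 cancels to the identity and can be dropped.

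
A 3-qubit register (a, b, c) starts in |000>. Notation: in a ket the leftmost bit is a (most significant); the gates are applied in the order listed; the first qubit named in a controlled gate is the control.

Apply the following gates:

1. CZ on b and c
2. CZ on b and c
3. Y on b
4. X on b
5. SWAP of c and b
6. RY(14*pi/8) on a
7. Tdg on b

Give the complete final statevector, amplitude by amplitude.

The final amplitudes are -I*sqrt(sqrt(2) + 2)/2 on |000>, I*sqrt(2 - sqrt(2))/2 on |100>, and 0 on every other basis state. Key observation: gates 1-2 undo each other exactly, leaving only the rest of the circuit to track.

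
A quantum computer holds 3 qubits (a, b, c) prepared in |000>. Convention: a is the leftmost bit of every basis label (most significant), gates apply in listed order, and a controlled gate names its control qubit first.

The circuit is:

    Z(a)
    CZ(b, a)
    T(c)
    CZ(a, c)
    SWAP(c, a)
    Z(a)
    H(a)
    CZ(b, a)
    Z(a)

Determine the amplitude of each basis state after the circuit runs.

After the circuit, the state carries amplitude sqrt(2)/2 on |000>, -sqrt(2)/2 on |100>, and 0 on every other basis state.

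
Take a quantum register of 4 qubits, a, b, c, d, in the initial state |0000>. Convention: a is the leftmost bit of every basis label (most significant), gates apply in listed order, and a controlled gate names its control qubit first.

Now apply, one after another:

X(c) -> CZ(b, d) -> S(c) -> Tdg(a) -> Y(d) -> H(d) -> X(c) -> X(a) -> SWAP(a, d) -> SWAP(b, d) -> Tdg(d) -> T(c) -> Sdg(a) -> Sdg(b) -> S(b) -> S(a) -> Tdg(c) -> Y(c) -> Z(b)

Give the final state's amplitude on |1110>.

The final state's coefficient on |1110> equals -sqrt(2)*I/2. Key observation: the block from step 12 through step 17 cancels to the identity and can be dropped.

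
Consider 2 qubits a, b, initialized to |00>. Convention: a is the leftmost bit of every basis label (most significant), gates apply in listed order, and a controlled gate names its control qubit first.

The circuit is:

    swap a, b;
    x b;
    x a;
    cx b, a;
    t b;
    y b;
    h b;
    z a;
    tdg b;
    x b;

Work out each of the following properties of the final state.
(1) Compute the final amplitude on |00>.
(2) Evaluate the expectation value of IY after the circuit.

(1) |00> carries amplitude -sqrt(2)*I/2 in the final state.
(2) The expectation value of IY is sqrt(2)/2.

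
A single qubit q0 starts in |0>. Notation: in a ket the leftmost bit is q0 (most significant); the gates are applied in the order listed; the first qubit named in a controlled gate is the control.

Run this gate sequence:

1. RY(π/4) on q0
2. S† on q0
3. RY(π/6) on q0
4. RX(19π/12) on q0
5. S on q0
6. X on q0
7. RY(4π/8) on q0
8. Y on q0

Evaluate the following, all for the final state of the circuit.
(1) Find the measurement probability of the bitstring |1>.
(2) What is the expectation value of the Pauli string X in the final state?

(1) A full measurement returns |1> with probability 13/16 - sqrt(3)/16.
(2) In the final state, X has expectation sqrt(3)/8 + 5/8.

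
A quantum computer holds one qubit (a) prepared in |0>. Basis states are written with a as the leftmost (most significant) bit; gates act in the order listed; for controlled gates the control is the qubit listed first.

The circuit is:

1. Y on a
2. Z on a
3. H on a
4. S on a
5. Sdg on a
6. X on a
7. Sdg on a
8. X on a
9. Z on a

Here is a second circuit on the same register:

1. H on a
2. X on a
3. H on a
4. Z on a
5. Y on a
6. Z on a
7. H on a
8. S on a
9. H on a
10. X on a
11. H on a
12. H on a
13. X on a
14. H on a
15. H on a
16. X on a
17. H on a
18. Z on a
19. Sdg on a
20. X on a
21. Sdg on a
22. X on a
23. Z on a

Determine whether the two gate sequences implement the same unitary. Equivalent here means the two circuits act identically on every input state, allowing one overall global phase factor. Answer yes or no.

Yes, they are equivalent — the unitaries differ by at most a global phase.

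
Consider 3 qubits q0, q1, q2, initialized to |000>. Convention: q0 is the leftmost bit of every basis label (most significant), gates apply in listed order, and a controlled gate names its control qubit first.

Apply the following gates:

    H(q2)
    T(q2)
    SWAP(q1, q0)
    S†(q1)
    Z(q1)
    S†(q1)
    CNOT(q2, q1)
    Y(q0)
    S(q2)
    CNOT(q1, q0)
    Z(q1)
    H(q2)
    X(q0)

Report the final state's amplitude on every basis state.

The final amplitudes are I/2 on |000>, I/2 on |001>, 0 on |010>, 0 on |011>, 0 on |100>, 0 on |101>, exp(I*pi/4)/2 on |110>, -exp(I*pi/4)/2 on |111>.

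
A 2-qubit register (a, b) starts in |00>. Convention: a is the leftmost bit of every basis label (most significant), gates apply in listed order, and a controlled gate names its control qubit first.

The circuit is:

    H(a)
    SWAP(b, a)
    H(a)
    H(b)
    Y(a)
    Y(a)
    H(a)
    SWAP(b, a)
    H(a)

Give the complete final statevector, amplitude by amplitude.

After the circuit, the state carries amplitude sqrt(2)/2 on |00>, 0 on |01>, sqrt(2)/2 on |10>, 0 on |11>.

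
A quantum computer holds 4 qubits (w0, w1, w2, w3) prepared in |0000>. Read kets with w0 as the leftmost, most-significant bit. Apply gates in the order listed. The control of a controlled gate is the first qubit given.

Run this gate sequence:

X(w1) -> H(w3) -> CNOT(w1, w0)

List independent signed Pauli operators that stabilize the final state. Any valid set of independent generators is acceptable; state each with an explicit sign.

One valid set of independent stabilizer generators is +IIIX, -ZIII, -IZII, +IIZI (any independent generating set of the same group is equally correct).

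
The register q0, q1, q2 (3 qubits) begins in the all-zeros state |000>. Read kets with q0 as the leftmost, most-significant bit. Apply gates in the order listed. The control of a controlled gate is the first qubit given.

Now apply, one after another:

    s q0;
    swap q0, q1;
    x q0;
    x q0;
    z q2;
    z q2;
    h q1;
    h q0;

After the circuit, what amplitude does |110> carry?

The final state's coefficient on |110> equals 1/2. Key observation: steps 3-4 multiply out to the identity, so the circuit reduces to the remaining gates.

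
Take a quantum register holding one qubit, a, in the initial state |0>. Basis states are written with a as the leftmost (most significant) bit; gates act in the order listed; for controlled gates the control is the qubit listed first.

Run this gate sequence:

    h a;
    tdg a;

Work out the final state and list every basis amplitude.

The final amplitudes are sqrt(2)/2 on |0>, -sqrt(2)*exp(3*I*pi/4)/2 on |1>.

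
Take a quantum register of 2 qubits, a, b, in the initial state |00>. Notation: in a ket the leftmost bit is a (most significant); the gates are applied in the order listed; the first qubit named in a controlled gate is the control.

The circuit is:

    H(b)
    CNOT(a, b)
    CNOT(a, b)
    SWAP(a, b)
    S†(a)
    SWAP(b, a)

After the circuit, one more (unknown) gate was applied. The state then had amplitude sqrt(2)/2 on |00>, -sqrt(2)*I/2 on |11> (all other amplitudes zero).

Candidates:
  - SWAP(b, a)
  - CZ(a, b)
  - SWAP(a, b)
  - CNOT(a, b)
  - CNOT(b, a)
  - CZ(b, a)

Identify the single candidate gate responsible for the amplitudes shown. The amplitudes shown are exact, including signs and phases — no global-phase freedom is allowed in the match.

The unique candidate consistent with the amplitudes is CNOT(b, a). Key observation: the block from step 2 through step 3 cancels to the identity and can be dropped.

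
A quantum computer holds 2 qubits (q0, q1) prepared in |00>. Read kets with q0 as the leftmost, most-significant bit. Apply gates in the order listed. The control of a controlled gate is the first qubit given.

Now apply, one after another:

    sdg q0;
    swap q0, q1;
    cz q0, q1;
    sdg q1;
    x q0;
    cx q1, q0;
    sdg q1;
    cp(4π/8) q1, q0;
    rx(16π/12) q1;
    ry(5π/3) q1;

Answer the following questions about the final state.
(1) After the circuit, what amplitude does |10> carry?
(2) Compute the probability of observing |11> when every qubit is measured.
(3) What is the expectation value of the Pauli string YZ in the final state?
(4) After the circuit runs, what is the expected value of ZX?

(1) The amplitude on |10> is sqrt(3)*(1 + I)/4.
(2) The probability of measuring |11> is 5/8.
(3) In the final state, YZ has expectation 0.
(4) In the final state, ZX has expectation -sqrt(3)/4.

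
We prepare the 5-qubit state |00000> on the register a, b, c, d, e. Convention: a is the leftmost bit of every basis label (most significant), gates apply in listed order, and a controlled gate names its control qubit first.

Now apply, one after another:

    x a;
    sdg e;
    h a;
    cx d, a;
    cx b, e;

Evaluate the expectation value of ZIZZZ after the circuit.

The expectation value of ZIZZZ is 0.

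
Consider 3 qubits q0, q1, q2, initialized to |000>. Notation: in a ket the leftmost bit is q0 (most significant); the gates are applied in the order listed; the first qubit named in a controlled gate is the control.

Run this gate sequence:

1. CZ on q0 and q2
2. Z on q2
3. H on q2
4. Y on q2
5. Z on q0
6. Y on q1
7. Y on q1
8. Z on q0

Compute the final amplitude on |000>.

|000> carries amplitude -sqrt(2)*I/2 in the final state.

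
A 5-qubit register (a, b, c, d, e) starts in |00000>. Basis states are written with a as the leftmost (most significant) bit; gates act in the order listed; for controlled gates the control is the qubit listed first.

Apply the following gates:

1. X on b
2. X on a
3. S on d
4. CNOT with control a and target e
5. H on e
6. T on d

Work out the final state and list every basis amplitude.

After the circuit, the state carries amplitude sqrt(2)/2 on |11000>, -sqrt(2)/2 on |11001>, and 0 on every other basis state.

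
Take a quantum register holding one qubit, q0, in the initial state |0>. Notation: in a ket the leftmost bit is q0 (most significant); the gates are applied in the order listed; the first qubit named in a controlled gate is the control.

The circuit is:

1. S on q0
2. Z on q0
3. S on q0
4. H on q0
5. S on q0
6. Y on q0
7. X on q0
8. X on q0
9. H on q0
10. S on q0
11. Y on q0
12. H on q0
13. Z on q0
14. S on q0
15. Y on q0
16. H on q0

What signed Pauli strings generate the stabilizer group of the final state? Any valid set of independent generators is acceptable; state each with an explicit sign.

The final state is stabilized by the group generated by +X; other independent generating sets are equally valid.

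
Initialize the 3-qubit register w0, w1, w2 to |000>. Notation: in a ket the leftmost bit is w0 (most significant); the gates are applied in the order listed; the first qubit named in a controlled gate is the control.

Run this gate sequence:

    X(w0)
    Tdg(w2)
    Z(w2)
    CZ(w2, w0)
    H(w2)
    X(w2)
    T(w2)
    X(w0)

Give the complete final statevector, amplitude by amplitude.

The final amplitudes are sqrt(2)/2 on |000>, sqrt(2)*exp(I*pi/4)/2 on |001>, and 0 on every other basis state.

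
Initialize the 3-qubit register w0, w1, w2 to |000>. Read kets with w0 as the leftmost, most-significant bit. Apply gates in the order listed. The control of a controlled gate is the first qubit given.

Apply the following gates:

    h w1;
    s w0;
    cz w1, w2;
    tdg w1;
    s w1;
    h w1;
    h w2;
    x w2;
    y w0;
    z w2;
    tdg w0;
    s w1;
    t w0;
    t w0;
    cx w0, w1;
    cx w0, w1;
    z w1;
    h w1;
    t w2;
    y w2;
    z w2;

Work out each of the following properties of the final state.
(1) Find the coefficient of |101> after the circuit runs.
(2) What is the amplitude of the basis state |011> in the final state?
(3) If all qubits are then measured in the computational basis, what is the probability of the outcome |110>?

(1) |101> carries amplitude -1/4 - exp(3*I*pi/4)/4 + exp(I*pi/4)/4 + I/4 in the final state.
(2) The amplitude on |011> is 0.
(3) The probability of measuring |110> is sqrt(2)/8 + 1/4.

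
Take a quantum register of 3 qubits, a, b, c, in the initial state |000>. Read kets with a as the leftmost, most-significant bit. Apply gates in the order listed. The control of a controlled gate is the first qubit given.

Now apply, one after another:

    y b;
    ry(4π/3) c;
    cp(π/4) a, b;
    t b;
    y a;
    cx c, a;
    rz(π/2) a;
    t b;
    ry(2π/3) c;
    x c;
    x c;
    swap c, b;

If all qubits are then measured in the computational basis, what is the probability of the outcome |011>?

The probability of measuring |011> is 3/16.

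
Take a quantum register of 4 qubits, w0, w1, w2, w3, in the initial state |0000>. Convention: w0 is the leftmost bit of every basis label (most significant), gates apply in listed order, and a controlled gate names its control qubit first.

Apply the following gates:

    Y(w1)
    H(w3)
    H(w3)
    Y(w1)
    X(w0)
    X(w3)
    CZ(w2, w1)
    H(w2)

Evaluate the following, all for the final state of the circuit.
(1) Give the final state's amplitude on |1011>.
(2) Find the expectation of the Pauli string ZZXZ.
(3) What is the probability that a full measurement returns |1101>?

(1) The final state's coefficient on |1011> equals sqrt(2)/2. Key observation: gates 1-4 undo each other exactly, leaving only the rest of the circuit to track.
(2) In the final state, ZZXZ has expectation 1.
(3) A full measurement returns |1101> with probability 0.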